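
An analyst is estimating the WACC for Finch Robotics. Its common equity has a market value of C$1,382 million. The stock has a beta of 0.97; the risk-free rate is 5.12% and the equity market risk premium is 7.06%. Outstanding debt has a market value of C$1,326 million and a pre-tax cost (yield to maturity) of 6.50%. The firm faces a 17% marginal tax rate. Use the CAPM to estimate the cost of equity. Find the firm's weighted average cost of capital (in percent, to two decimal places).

8.75%

Cost of equity via CAPM: Re = 5.12% + 0.97 × 7.06% = 11.9682%.
Total capital V = 1382 + 1326 = 2708.
Equity: weight = 1382/2708 = 0.5103; cost = 11.9682%.
Debt: weight = 1326/2708 = 0.4897; after-tax cost = 6.5% × (1 − 17%) = 5.3950%.
WACC = 0.5103 × 11.9682% + 0.4897 × 5.3950% = 8.7496%.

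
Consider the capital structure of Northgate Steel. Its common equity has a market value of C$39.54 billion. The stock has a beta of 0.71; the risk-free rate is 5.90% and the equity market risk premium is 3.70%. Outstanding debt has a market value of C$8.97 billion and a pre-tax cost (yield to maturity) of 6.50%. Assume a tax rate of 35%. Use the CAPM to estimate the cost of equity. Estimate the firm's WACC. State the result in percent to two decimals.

Cost of equity via CAPM: Re = 5.9% + 0.71 × 3.7% = 8.5270%.
Total capital V = 39.54 + 8.97 = 48.51.
Equity: weight = 39.54/48.51 = 0.8151; cost = 8.527%.
Debt: weight = 8.97/48.51 = 0.1849; after-tax cost = 6.5% × (1 − 35%) = 4.2250%.
WACC = 0.8151 × 8.5270% + 0.1849 × 4.2250% = 7.7315%.

7.73%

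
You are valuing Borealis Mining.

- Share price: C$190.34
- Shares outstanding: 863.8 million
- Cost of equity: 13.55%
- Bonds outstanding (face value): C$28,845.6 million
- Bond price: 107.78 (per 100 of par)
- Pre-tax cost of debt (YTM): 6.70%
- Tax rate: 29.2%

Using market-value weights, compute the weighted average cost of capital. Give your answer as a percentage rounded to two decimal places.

12.15%

Market value of equity E = 190.34 × 863.8m = 164415.692m. Market value of debt D = 28845.6m × 107.78/100 = 31089.78768m.
Total capital V = 164415.692 + 31089.78768 = 195505.47968.
Equity: weight = 164415.692/195505.47968 = 0.8410; cost = 13.55%.
Bonds outstanding: weight = 31089.78768/195505.47968 = 0.1590; after-tax cost = 6.7% × (1 − 29.2%) = 4.7436%.
WACC = 0.8410 × 13.5500% + 0.1590 × 4.7436% = 12.1496%.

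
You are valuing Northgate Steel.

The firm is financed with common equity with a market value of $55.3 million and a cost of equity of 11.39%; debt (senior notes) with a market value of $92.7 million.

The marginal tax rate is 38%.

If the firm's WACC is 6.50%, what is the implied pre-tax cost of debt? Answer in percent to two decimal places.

5.78%

Total capital V = 55.3 + 92.7 = 148.
Equity weight = 55.3/148 = 0.3736.
Senior notes weight = 92.7/148 = 0.6264.
Equity contribution = 0.3736 × 11.39% = 4.2559%.
Remaining for debt = 6.5% − 4.2559% = 2.2441%.
Rd × (1 − 38%) × 0.6264 = 2.2441%  ⇒  Rd = 5.7788%.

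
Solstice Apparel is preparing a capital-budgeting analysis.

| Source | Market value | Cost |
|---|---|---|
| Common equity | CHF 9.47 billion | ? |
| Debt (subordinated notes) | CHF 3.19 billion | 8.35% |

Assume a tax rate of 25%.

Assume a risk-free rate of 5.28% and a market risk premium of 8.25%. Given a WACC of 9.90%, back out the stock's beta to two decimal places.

Total capital V = 9.47 + 3.19 = 12.66.
Equity weight = 9.47/12.66 = 0.7480.
Subordinated notes weight = 3.19/12.66 = 0.2520.
Debt contribution = 0.2520 × 8.35% × (1 − 25%) = 1.5780%.
Required equity contribution = 9.9% − 1.5780% = 8.3220%  ⇒  Re = 11.1253%.
CAPM: 11.1253% = 5.28% + β × 8.25%  ⇒  β = 0.7085.

0.71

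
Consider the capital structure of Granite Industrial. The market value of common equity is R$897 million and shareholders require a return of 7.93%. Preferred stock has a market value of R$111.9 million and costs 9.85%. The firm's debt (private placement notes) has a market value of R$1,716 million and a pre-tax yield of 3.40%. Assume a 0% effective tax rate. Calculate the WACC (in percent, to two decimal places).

5.16%

Total capital V = 897 + 111.9 + 1716 = 2724.9.
Equity: weight = 897/2724.9 = 0.3292; cost = 7.93%.
Preferred: weight = 111.9/2724.9 = 0.0411; cost = 9.85%.
Private placement notes: weight = 1716/2724.9 = 0.6297; after-tax cost = 3.4% × (1 − 0%) = 3.4000%.
WACC = 0.3292 × 7.9300% + 0.0411 × 9.8500% + 0.6297 × 3.4000% = 5.1561%.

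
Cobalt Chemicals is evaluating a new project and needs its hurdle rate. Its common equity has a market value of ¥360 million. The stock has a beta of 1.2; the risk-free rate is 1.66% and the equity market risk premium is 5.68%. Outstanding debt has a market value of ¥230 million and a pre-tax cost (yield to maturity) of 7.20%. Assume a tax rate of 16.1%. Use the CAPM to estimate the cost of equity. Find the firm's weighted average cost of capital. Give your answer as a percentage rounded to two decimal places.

7.53%

Cost of equity via CAPM: Re = 1.66% + 1.2 × 5.68% = 8.4760%.
Total capital V = 360 + 230 = 590.
Equity: weight = 360/590 = 0.6102; cost = 8.476%.
Debt: weight = 230/590 = 0.3898; after-tax cost = 7.2% × (1 − 16.1%) = 6.0408%.
WACC = 0.6102 × 8.4760% + 0.3898 × 6.0408% = 7.5267%.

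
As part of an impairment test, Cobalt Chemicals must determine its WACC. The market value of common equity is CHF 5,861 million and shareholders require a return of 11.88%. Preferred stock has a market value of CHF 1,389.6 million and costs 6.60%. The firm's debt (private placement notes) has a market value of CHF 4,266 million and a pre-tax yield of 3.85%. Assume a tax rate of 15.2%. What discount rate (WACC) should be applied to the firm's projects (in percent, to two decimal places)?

8.05%

Total capital V = 5861 + 1389.6 + 4266 = 11516.6.
Equity: weight = 5861/11516.6 = 0.5089; cost = 11.88%.
Preferred: weight = 1389.6/11516.6 = 0.1207; cost = 6.6%.
Private placement notes: weight = 4266/11516.6 = 0.3704; after-tax cost = 3.85% × (1 − 15.2%) = 3.2648%.
WACC = 0.5089 × 11.8800% + 0.1207 × 6.6000% + 0.3704 × 3.2648% = 8.0517%.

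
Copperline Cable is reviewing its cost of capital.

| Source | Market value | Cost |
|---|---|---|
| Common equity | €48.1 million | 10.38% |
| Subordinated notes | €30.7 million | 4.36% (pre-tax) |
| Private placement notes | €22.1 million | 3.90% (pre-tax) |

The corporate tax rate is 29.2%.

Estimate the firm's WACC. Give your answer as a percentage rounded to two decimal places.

Total capital V = 48.1 + 30.7 + 22.1 = 100.9.
Equity: weight = 48.1/100.9 = 0.4767; cost = 10.38%.
Subordinated notes: weight = 30.7/100.9 = 0.3043; after-tax cost = 4.36% × (1 − 29.2%) = 3.0869%.
Private placement notes: weight = 22.1/100.9 = 0.2190; after-tax cost = 3.9% × (1 − 29.2%) = 2.7612%.
WACC = 0.4767 × 10.3800% + 0.3043 × 3.0869% + 0.2190 × 2.7612% = 6.4922%.

6.49%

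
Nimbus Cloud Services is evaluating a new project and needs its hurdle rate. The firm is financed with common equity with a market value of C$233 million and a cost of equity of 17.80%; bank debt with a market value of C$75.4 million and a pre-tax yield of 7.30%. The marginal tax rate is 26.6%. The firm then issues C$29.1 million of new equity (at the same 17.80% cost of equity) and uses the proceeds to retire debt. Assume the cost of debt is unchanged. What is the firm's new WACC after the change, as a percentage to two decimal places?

After the change:
Total capital V = 262.1 + 46.3 = 308.4.
Equity: weight = 262.1/308.4 = 0.8499; cost = 17.8%.
Bank debt: weight = 46.3/308.4 = 0.1501; after-tax cost = 7.3% × (1 − 26.6%) = 5.3582%.
WACC = 0.8499 × 17.8000% + 0.1501 × 5.3582% = 15.9321%.

15.93%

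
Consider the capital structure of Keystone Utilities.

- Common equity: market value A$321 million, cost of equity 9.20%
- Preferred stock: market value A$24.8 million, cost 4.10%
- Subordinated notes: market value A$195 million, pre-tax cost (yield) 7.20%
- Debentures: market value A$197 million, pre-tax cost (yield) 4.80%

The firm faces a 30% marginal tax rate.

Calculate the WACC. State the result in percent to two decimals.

Total capital V = 321 + 24.8 + 195 + 197 = 737.8.
Equity: weight = 321/737.8 = 0.4351; cost = 9.2%.
Preferred: weight = 24.8/737.8 = 0.0336; cost = 4.1%.
Subordinated notes: weight = 195/737.8 = 0.2643; after-tax cost = 7.2% × (1 − 30%) = 5.0400%.
Debentures: weight = 197/737.8 = 0.2670; after-tax cost = 4.8% × (1 − 30%) = 3.3600%.
WACC = 0.4351 × 9.2000% + 0.0336 × 4.1000% + 0.2643 × 5.0400% + 0.2670 × 3.3600% = 6.3697%.

6.37%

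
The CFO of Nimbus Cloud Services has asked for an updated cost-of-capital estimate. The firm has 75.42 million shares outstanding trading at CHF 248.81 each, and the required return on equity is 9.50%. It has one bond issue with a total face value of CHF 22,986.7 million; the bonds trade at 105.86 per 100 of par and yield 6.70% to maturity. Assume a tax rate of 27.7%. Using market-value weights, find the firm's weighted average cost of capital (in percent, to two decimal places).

Market value of equity E = 248.81 × 75.42m = 18765.2502m. Market value of debt D = 22986.7m × 105.86/100 = 24333.72062m.
Total capital V = 18765.2502 + 24333.72062 = 43098.97082.
Equity: weight = 18765.2502/43098.97082 = 0.4354; cost = 9.5%.
Bonds outstanding: weight = 24333.72062/43098.97082 = 0.5646; after-tax cost = 6.7% × (1 − 27.7%) = 4.8441%.
WACC = 0.4354 × 9.5000% + 0.5646 × 4.8441% = 6.8713%.

6.87%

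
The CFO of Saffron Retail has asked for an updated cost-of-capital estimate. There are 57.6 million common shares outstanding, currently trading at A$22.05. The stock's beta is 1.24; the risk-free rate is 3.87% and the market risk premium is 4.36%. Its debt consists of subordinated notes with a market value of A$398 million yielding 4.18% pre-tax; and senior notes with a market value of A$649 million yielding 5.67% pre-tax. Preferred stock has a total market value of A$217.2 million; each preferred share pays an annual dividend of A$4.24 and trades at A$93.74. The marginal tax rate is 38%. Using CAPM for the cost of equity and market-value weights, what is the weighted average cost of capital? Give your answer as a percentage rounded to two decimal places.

6.34%

Cost of equity via CAPM: Re = 3.87% + 1.24 × 4.36% = 9.2764%.
Cost of preferred: Rp = 4.24 / 93.74 = 4.5231%.
Market value of equity E = 22.05 × 57.6m = 1270.08m.
Total capital V = 1270.08 + 217.2 + 398 + 649 = 2534.28.
Equity: weight = 1270.08/2534.28 = 0.5012; cost = 9.2764%.
Preferred: weight = 217.2/2534.28 = 0.0857; cost = 4.5231%.
Subordinated notes: weight = 398/2534.28 = 0.1570; after-tax cost = 4.18% × (1 − 38%) = 2.5916%.
Senior notes: weight = 649/2534.28 = 0.2561; after-tax cost = 5.67% × (1 − 38%) = 3.5154%.
WACC = 0.5012 × 9.2764% + 0.0857 × 4.5231% + 0.1570 × 2.5916% + 0.2561 × 3.5154% = 6.3439%.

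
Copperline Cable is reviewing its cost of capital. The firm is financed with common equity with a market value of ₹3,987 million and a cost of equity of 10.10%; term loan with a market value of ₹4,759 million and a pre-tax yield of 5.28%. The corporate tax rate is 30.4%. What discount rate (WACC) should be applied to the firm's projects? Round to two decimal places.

Total capital V = 3987 + 4759 = 8746.
Equity: weight = 3987/8746 = 0.4559; cost = 10.1%.
Term loan: weight = 4759/8746 = 0.5441; after-tax cost = 5.28% × (1 − 30.4%) = 3.6749%.
WACC = 0.4559 × 10.1000% + 0.5441 × 3.6749% = 6.6039%.

6.60%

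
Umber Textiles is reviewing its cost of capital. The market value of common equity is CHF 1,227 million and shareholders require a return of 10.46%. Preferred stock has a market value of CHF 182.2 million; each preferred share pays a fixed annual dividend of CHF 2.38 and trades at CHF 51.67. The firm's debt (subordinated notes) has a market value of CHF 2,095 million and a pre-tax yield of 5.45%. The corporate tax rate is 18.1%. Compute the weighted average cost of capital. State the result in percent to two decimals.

Cost of preferred: Rp = 2.38 / 51.67 = 4.6062%.
Total capital V = 1227 + 182.2 + 2095 = 3504.2.
Equity: weight = 1227/3504.2 = 0.3502; cost = 10.46%.
Preferred: weight = 182.2/3504.2 = 0.0520; cost = 4.6062%.
Subordinated notes: weight = 2095/3504.2 = 0.5979; after-tax cost = 5.45% × (1 − 18.1%) = 4.4635%.
WACC = 0.3502 × 10.4600% + 0.0520 × 4.6062% + 0.5979 × 4.4635% = 6.5706%.

6.57%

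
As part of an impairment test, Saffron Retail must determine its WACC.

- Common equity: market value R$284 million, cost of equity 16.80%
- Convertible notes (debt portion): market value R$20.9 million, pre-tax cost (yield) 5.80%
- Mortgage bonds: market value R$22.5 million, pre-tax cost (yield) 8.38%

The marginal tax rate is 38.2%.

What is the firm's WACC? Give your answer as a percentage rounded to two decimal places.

Total capital V = 284 + 20.9 + 22.5 = 327.4.
Equity: weight = 284/327.4 = 0.8674; cost = 16.8%.
Convertible notes (debt portion): weight = 20.9/327.4 = 0.0638; after-tax cost = 5.8% × (1 − 38.2%) = 3.5844%.
Mortgage bonds: weight = 22.5/327.4 = 0.0687; after-tax cost = 8.38% × (1 − 38.2%) = 5.1788%.
WACC = 0.8674 × 16.8000% + 0.0638 × 3.5844% + 0.0687 × 5.1788% = 15.1577%.

15.16%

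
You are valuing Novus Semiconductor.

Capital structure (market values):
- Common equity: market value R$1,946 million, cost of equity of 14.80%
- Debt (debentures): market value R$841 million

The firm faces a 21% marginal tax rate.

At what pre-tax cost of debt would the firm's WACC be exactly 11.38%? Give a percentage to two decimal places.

Total capital V = 1946 + 841 = 2787.
Equity weight = 1946/2787 = 0.6982.
Debentures weight = 841/2787 = 0.3018.
Equity contribution = 0.6982 × 14.8% = 10.3340%.
Remaining for debt = 11.38% − 10.3340% = 1.0460%.
Rd × (1 − 21%) × 0.3018 = 1.0460%  ⇒  Rd = 4.3879%.

4.39%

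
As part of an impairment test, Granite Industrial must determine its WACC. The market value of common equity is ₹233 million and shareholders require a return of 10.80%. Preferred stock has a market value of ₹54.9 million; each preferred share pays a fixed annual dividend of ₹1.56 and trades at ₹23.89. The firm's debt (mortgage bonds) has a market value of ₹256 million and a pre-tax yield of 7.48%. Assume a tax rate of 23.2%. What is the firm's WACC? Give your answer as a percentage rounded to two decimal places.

7.99%

Cost of preferred: Rp = 1.56 / 23.89 = 6.5299%.
Total capital V = 233 + 54.9 + 256 = 543.9.
Equity: weight = 233/543.9 = 0.4284; cost = 10.8%.
Preferred: weight = 54.9/543.9 = 0.1009; cost = 6.5299%.
Mortgage bonds: weight = 256/543.9 = 0.4707; after-tax cost = 7.48% × (1 − 23.2%) = 5.7446%.
WACC = 0.4284 × 10.8000% + 0.1009 × 6.5299% + 0.4707 × 5.7446% = 7.9896%.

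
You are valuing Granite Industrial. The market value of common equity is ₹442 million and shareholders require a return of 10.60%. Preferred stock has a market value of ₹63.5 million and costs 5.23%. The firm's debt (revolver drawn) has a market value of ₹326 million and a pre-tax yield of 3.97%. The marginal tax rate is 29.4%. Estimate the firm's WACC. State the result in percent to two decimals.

7.13%

Total capital V = 442 + 63.5 + 326 = 831.5.
Equity: weight = 442/831.5 = 0.5316; cost = 10.6%.
Preferred: weight = 63.5/831.5 = 0.0764; cost = 5.23%.
Revolver drawn: weight = 326/831.5 = 0.3921; after-tax cost = 3.97% × (1 − 29.4%) = 2.8028%.
WACC = 0.5316 × 10.6000% + 0.0764 × 5.2300% + 0.3921 × 2.8028% = 7.1329%.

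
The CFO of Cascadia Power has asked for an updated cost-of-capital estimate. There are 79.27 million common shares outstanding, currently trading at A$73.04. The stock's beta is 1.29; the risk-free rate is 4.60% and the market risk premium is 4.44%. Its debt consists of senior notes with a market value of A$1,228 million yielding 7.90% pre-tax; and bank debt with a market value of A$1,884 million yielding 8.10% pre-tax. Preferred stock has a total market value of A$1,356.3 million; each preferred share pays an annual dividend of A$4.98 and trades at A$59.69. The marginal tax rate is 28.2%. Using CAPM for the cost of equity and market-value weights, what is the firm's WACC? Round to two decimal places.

8.68%

Cost of equity via CAPM: Re = 4.6% + 1.29 × 4.44% = 10.3276%.
Cost of preferred: Rp = 4.98 / 59.69 = 8.3431%.
Market value of equity E = 73.04 × 79.27m = 5789.8808m.
Total capital V = 5789.8808 + 1356.3 + 1228 + 1884 = 10258.1808.
Equity: weight = 5789.8808/10258.1808 = 0.5644; cost = 10.3276%.
Preferred: weight = 1356.3/10258.1808 = 0.1322; cost = 8.3431%.
Senior notes: weight = 1228/10258.1808 = 0.1197; after-tax cost = 7.9% × (1 − 28.2%) = 5.6722%.
Bank debt: weight = 1884/10258.1808 = 0.1837; after-tax cost = 8.1% × (1 − 28.2%) = 5.8158%.
WACC = 0.5644 × 10.3276% + 0.1322 × 8.3431% + 0.1197 × 5.6722% + 0.1837 × 5.8158% = 8.6793%.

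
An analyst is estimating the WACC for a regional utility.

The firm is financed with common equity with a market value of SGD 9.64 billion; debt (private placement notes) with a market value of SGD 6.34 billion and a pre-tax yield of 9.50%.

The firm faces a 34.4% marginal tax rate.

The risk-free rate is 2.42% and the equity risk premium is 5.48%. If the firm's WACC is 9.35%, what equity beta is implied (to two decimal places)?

1.64

Total capital V = 9.64 + 6.34 = 15.98.
Equity weight = 9.64/15.98 = 0.6033.
Private placement notes weight = 6.34/15.98 = 0.3967.
Debt contribution = 0.3967 × 9.5% × (1 − 34.4%) = 2.4725%.
Required equity contribution = 9.35% − 2.4725% = 6.8775%  ⇒  Re = 11.4006%.
CAPM: 11.4006% = 2.42% + β × 5.48%  ⇒  β = 1.6388.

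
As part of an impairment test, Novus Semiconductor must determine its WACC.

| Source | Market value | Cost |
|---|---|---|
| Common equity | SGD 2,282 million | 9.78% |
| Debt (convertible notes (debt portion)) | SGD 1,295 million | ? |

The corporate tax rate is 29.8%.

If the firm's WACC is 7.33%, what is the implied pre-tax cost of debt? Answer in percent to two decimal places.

4.29%

Total capital V = 2282 + 1295 = 3577.
Equity weight = 2282/3577 = 0.6380.
Convertible notes (debt portion) weight = 1295/3577 = 0.3620.
Equity contribution = 0.6380 × 9.78% = 6.2393%.
Remaining for debt = 7.33% − 6.2393% = 1.0907%.
Rd × (1 − 29.8%) × 0.3620 = 1.0907%  ⇒  Rd = 4.2916%.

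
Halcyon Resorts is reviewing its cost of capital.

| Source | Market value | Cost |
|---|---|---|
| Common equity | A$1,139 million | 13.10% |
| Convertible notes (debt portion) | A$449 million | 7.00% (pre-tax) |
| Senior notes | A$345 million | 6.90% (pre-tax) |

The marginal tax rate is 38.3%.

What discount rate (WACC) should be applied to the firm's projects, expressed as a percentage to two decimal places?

Total capital V = 1139 + 449 + 345 = 1933.
Equity: weight = 1139/1933 = 0.5892; cost = 13.1%.
Convertible notes (debt portion): weight = 449/1933 = 0.2323; after-tax cost = 7% × (1 − 38.3%) = 4.3190%.
Senior notes: weight = 345/1933 = 0.1785; after-tax cost = 6.9% × (1 − 38.3%) = 4.2573%.
WACC = 0.5892 × 13.1000% + 0.2323 × 4.3190% + 0.1785 × 4.2573% = 9.4821%.

9.48%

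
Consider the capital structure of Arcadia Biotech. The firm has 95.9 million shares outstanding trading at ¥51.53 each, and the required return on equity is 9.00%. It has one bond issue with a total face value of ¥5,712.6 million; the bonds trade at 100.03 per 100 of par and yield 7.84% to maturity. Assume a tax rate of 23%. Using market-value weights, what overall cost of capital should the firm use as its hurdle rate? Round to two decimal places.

7.41%

Market value of equity E = 51.53 × 95.9m = 4941.727m. Market value of debt D = 5712.6m × 100.03/100 = 5714.31378m.
Total capital V = 4941.727 + 5714.31378 = 10656.04078.
Equity: weight = 4941.727/10656.04078 = 0.4637; cost = 9%.
Bonds outstanding: weight = 5714.31378/10656.04078 = 0.5363; after-tax cost = 7.84% × (1 − 23%) = 6.0368%.
WACC = 0.4637 × 9.0000% + 0.5363 × 6.0368% = 7.4110%.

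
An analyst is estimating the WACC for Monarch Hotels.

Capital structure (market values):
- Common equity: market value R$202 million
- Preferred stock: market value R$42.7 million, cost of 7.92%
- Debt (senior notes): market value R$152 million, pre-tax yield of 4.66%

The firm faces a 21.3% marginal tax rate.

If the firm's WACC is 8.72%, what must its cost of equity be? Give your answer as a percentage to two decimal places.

Total capital V = 202 + 42.7 + 152 = 396.7.
Equity weight = 202/396.7 = 0.5092.
Preferred weight = 42.7/396.7 = 0.1076.
Senior notes weight = 152/396.7 = 0.3832.
Debt contribution = 0.3832 × 4.66% × (1 − 21.3%) = 1.4052%.
Preferred contribution = 0.1076 × 7.92% = 0.8525%.
Required equity contribution = 8.72% − 2.2577% = 6.4623%.
Re = 6.4623% / 0.5092 = 12.6911%.

12.69%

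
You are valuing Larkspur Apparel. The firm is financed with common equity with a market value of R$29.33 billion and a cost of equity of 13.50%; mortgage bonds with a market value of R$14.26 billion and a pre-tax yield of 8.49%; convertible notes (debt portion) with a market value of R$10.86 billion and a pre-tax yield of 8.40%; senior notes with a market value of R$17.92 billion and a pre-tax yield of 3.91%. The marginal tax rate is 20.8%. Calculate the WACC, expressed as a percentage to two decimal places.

8.56%

Total capital V = 29.33 + 14.26 + 10.86 + 17.92 = 72.37.
Equity: weight = 29.33/72.37 = 0.4053; cost = 13.5%.
Mortgage bonds: weight = 14.26/72.37 = 0.1970; after-tax cost = 8.49% × (1 − 20.8%) = 6.7241%.
Convertible notes (debt portion): weight = 10.86/72.37 = 0.1501; after-tax cost = 8.4% × (1 − 20.8%) = 6.6528%.
Senior notes: weight = 17.92/72.37 = 0.2476; after-tax cost = 3.91% × (1 − 20.8%) = 3.0967%.
WACC = 0.4053 × 13.5000% + 0.1970 × 6.7241% + 0.1501 × 6.6528% + 0.2476 × 3.0967% = 8.5613%.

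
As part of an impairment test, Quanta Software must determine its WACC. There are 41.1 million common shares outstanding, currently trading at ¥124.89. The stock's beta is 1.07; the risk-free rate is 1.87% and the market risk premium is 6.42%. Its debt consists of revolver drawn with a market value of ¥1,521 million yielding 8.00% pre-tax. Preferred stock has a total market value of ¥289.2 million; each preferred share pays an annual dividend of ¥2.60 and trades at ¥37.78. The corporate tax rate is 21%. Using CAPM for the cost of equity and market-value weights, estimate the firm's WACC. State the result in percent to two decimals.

Cost of equity via CAPM: Re = 1.87% + 1.07 × 6.42% = 8.7394%.
Cost of preferred: Rp = 2.6 / 37.78 = 6.8819%.
Market value of equity E = 124.89 × 41.1m = 5132.979m.
Total capital V = 5132.979 + 289.2 + 1521 = 6943.179.
Equity: weight = 5132.979/6943.179 = 0.7393; cost = 8.7394%.
Preferred: weight = 289.2/6943.179 = 0.0417; cost = 6.8819%.
Revolver drawn: weight = 1521/6943.179 = 0.2191; after-tax cost = 8% × (1 − 21%) = 6.3200%.
WACC = 0.7393 × 8.7394% + 0.0417 × 6.8819% + 0.2191 × 6.3200% = 8.1320%.

8.13%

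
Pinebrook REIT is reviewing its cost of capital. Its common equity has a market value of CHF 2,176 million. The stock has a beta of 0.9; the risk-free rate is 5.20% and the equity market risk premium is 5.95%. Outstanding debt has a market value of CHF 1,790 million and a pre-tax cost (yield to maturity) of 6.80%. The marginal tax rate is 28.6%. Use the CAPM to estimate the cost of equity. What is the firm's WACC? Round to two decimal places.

7.98%

Cost of equity via CAPM: Re = 5.2% + 0.9 × 5.95% = 10.5550%.
Total capital V = 2176 + 1790 = 3966.
Equity: weight = 2176/3966 = 0.5487; cost = 10.555%.
Debt: weight = 1790/3966 = 0.4513; after-tax cost = 6.8% × (1 − 28.6%) = 4.8552%.
WACC = 0.5487 × 10.5550% + 0.4513 × 4.8552% = 7.9825%.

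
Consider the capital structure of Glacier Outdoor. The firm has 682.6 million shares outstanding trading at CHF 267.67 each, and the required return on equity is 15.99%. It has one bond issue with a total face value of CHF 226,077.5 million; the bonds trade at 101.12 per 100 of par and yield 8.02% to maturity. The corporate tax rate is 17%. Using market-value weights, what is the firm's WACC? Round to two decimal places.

Market value of equity E = 267.67 × 682.6m = 182711.542m. Market value of debt D = 226077.5m × 101.12/100 = 228609.568m.
Total capital V = 182711.542 + 228609.568 = 411321.11.
Equity: weight = 182711.542/411321.11 = 0.4442; cost = 15.99%.
Bonds outstanding: weight = 228609.568/411321.11 = 0.5558; after-tax cost = 8.02% × (1 − 17%) = 6.6566%.
WACC = 0.4442 × 15.9900% + 0.5558 × 6.6566% = 10.8026%.

10.80%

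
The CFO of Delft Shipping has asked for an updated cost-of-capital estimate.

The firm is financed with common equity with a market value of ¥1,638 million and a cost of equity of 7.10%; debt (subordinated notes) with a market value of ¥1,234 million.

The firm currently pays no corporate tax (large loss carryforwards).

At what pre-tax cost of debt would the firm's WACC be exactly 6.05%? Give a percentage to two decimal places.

Total capital V = 1638 + 1234 = 2872.
Equity weight = 1638/2872 = 0.5703.
Subordinated notes weight = 1234/2872 = 0.4297.
Equity contribution = 0.5703 × 7.1% = 4.0494%.
Remaining for debt = 6.05% − 4.0494% = 2.0006%.
Rd × (1 − 0%) × 0.4297 = 2.0006%  ⇒  Rd = 4.6562%.

4.66%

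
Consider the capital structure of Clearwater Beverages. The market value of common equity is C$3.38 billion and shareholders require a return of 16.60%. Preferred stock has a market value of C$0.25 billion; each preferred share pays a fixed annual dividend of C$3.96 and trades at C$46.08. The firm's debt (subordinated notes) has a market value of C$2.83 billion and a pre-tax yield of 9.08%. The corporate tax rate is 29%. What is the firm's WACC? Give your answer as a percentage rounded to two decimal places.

11.84%

Cost of preferred: Rp = 3.96 / 46.08 = 8.5938%.
Total capital V = 3.38 + 0.25 + 2.83 = 6.46.
Equity: weight = 3.38/6.46 = 0.5232; cost = 16.6%.
Preferred: weight = 0.25/6.46 = 0.0387; cost = 8.5938%.
Subordinated notes: weight = 2.83/6.46 = 0.4381; after-tax cost = 9.08% × (1 − 29%) = 6.4468%.
WACC = 0.5232 × 16.6000% + 0.0387 × 8.5938% + 0.4381 × 6.4468% = 11.8422%.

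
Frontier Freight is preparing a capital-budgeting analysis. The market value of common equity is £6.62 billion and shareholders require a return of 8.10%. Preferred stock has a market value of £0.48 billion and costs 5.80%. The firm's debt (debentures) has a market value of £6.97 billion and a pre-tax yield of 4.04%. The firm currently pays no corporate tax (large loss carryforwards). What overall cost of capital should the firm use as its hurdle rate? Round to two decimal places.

6.01%

Total capital V = 6.62 + 0.48 + 6.97 = 14.07.
Equity: weight = 6.62/14.07 = 0.4705; cost = 8.1%.
Preferred: weight = 0.48/14.07 = 0.0341; cost = 5.8%.
Debentures: weight = 6.97/14.07 = 0.4954; after-tax cost = 4.04% × (1 − 0%) = 4.0400%.
WACC = 0.4705 × 8.1000% + 0.0341 × 5.8000% + 0.4954 × 4.0400% = 6.0103%.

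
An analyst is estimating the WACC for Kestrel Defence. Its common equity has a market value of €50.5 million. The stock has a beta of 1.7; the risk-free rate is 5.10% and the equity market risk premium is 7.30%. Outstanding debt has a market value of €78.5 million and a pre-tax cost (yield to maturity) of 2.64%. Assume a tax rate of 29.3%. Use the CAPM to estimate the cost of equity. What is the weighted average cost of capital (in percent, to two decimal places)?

7.99%

Cost of equity via CAPM: Re = 5.1% + 1.7 × 7.3% = 17.5100%.
Total capital V = 50.5 + 78.5 = 129.
Equity: weight = 50.5/129 = 0.3915; cost = 17.51%.
Debt: weight = 78.5/129 = 0.6085; after-tax cost = 2.64% × (1 − 29.3%) = 1.8665%.
WACC = 0.3915 × 17.5100% + 0.6085 × 1.8665% = 7.9905%.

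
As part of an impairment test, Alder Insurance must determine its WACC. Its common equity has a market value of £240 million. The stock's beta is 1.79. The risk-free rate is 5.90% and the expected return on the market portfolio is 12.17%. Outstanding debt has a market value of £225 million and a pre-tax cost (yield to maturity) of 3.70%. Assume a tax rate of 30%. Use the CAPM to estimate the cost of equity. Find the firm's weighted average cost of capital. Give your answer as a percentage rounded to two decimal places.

10.09%

Market risk premium = 12.17% − 5.9% = 6.27%.
Cost of equity via CAPM: Re = 5.9% + 1.79 × 6.27% = 17.1233%.
Total capital V = 240 + 225 = 465.
Equity: weight = 240/465 = 0.5161; cost = 17.1233%.
Debt: weight = 225/465 = 0.4839; after-tax cost = 3.7% × (1 − 30%) = 2.5900%.
WACC = 0.5161 × 17.1233% + 0.4839 × 2.5900% = 10.0911%.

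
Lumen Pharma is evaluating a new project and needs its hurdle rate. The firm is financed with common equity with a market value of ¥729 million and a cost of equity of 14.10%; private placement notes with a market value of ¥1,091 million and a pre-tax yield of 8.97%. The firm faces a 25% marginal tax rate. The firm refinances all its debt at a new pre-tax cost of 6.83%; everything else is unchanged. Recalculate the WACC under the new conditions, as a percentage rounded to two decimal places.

8.72%

After the change:
Total capital V = 729 + 1091 = 1820.
Equity: weight = 729/1820 = 0.4005; cost = 14.1%.
Private placement notes: weight = 1091/1820 = 0.5995; after-tax cost = 6.83% × (1 − 25%) = 5.1225%.
WACC = 0.4005 × 14.1000% + 0.5995 × 5.1225% = 8.7184%.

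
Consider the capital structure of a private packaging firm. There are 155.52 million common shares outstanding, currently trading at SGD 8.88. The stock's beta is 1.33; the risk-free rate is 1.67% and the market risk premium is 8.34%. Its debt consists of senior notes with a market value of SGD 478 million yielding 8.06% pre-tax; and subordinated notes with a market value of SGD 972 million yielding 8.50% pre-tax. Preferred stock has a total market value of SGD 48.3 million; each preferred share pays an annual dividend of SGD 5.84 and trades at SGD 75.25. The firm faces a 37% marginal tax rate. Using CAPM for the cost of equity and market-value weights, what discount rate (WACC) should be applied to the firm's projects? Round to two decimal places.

8.90%

Cost of equity via CAPM: Re = 1.67% + 1.33 × 8.34% = 12.7622%.
Cost of preferred: Rp = 5.84 / 75.25 = 7.7608%.
Market value of equity E = 8.88 × 155.52m = 1381.0176m.
Total capital V = 1381.0176 + 48.3 + 478 + 972 = 2879.3176.
Equity: weight = 1381.0176/2879.3176 = 0.4796; cost = 12.7622%.
Preferred: weight = 48.3/2879.3176 = 0.0168; cost = 7.7608%.
Senior notes: weight = 478/2879.3176 = 0.1660; after-tax cost = 8.06% × (1 − 37%) = 5.0778%.
Subordinated notes: weight = 972/2879.3176 = 0.3376; after-tax cost = 8.5% × (1 − 37%) = 5.3550%.
WACC = 0.4796 × 12.7622% + 0.0168 × 7.7608% + 0.1660 × 5.0778% + 0.3376 × 5.3550% = 8.9021%.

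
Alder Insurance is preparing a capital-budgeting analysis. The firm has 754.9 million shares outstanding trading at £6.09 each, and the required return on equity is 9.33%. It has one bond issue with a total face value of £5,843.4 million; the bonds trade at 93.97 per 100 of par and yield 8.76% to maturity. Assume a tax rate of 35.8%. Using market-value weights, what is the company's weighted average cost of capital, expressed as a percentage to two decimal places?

Market value of equity E = 6.09 × 754.9m = 4597.341m. Market value of debt D = 5843.4m × 93.97/100 = 5491.04298m.
Total capital V = 4597.341 + 5491.04298 = 10088.38398.
Equity: weight = 4597.341/10088.38398 = 0.4557; cost = 9.33%.
Bonds outstanding: weight = 5491.04298/10088.38398 = 0.5443; after-tax cost = 8.76% × (1 − 35.8%) = 5.6239%.
WACC = 0.4557 × 9.3300% + 0.5443 × 5.6239% = 7.3128%.

7.31%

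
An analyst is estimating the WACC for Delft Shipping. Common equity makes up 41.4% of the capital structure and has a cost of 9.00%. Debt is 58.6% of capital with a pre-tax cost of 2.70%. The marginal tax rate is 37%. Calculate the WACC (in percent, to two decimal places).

After-tax cost of debt = 2.7% × (1 − 37%) = 1.7010%.
WACC = 0.414 × 9.0000% + 0.586 × 1.7010% = 4.7228%.

4.72%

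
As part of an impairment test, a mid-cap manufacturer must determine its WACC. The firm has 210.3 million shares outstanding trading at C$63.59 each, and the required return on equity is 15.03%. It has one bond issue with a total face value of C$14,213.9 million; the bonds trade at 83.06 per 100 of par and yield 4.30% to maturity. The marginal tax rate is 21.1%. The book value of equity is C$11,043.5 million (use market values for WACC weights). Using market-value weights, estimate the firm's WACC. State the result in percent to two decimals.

Market value of equity E = 63.59 × 210.3m = 13372.977m. Market value of debt D = 14213.9m × 83.06/100 = 11806.06534m.
Total capital V = 13372.977 + 11806.06534 = 25179.04234.
Equity: weight = 13372.977/25179.04234 = 0.5311; cost = 15.03%.
Bonds outstanding: weight = 11806.06534/25179.04234 = 0.4689; after-tax cost = 4.3% × (1 − 21.1%) = 3.3927%.
WACC = 0.5311 × 15.0300% + 0.4689 × 3.3927% = 9.5734%.

9.57%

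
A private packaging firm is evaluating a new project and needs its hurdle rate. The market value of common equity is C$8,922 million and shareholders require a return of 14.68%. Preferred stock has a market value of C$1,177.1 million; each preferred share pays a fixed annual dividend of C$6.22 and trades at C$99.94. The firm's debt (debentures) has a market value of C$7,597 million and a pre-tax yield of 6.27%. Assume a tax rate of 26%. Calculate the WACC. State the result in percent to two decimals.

9.81%

Cost of preferred: Rp = 6.22 / 99.94 = 6.2237%.
Total capital V = 8922 + 1177.1 + 7597 = 17696.1.
Equity: weight = 8922/17696.1 = 0.5042; cost = 14.68%.
Preferred: weight = 1177.1/17696.1 = 0.0665; cost = 6.2237%.
Debentures: weight = 7597/17696.1 = 0.4293; after-tax cost = 6.27% × (1 − 26%) = 4.6398%.
WACC = 0.5042 × 14.6800% + 0.0665 × 6.2237% + 0.4293 × 4.6398% = 9.8072%.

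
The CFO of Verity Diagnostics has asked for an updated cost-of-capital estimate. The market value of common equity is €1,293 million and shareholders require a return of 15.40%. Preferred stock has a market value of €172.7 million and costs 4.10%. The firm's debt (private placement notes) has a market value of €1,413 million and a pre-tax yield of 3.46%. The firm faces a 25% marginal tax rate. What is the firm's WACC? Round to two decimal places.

Total capital V = 1293 + 172.7 + 1413 = 2878.7.
Equity: weight = 1293/2878.7 = 0.4492; cost = 15.4%.
Preferred: weight = 172.7/2878.7 = 0.0600; cost = 4.1%.
Private placement notes: weight = 1413/2878.7 = 0.4908; after-tax cost = 3.46% × (1 − 25%) = 2.5950%.
WACC = 0.4492 × 15.4000% + 0.0600 × 4.1000% + 0.4908 × 2.5950% = 8.4368%.

8.44%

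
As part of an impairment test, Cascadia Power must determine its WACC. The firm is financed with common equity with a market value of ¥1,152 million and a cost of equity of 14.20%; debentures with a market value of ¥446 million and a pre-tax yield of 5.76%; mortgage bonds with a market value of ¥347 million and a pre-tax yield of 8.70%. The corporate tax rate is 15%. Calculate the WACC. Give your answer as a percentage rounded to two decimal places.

Total capital V = 1152 + 446 + 347 = 1945.
Equity: weight = 1152/1945 = 0.5923; cost = 14.2%.
Debentures: weight = 446/1945 = 0.2293; after-tax cost = 5.76% × (1 − 15%) = 4.8960%.
Mortgage bonds: weight = 347/1945 = 0.1784; after-tax cost = 8.7% × (1 − 15%) = 7.3950%.
WACC = 0.5923 × 14.2000% + 0.2293 × 4.8960% + 0.1784 × 7.3950% = 10.8525%.

10.85%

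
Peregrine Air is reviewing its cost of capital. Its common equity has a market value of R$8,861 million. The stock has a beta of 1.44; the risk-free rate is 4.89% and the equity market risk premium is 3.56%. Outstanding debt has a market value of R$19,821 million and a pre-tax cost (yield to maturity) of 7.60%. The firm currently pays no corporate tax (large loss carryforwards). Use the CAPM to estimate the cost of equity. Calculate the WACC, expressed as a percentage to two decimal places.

Cost of equity via CAPM: Re = 4.89% + 1.44 × 3.56% = 10.0164%.
Total capital V = 8861 + 19821 = 28682.
Equity: weight = 8861/28682 = 0.3089; cost = 10.0164%.
Debt: weight = 19821/28682 = 0.6911; after-tax cost = 7.6% × (1 − 0%) = 7.6000%.
WACC = 0.3089 × 10.0164% + 0.6911 × 7.6000% = 8.3465%.

8.35%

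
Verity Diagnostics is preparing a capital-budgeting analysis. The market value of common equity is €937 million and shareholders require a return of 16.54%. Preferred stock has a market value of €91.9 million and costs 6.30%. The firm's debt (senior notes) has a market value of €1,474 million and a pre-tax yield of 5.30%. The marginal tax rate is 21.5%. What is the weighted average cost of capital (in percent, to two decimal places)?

Total capital V = 937 + 91.9 + 1474 = 2502.9.
Equity: weight = 937/2502.9 = 0.3744; cost = 16.54%.
Preferred: weight = 91.9/2502.9 = 0.0367; cost = 6.3%.
Senior notes: weight = 1474/2502.9 = 0.5889; after-tax cost = 5.3% × (1 − 21.5%) = 4.1605%.
WACC = 0.3744 × 16.5400% + 0.0367 × 6.3000% + 0.5889 × 4.1605% = 8.8735%.

8.87%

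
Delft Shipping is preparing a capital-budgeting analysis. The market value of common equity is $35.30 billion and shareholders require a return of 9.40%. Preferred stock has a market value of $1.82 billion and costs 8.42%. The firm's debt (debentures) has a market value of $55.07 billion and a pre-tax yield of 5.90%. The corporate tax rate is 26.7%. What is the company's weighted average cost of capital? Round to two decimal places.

6.35%

Total capital V = 35.3 + 1.82 + 55.07 = 92.19.
Equity: weight = 35.3/92.19 = 0.3829; cost = 9.4%.
Preferred: weight = 1.82/92.19 = 0.0197; cost = 8.42%.
Debentures: weight = 55.07/92.19 = 0.5974; after-tax cost = 5.9% × (1 − 26.7%) = 4.3247%.
WACC = 0.3829 × 9.4000% + 0.0197 × 8.4200% + 0.5974 × 4.3247% = 6.3489%.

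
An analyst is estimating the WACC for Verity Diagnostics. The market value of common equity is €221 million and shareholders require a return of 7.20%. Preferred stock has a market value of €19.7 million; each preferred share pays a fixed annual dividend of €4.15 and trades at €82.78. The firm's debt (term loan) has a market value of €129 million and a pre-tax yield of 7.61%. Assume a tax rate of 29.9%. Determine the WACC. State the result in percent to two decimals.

Cost of preferred: Rp = 4.15 / 82.78 = 5.0133%.
Total capital V = 221 + 19.7 + 129 = 369.7.
Equity: weight = 221/369.7 = 0.5978; cost = 7.2%.
Preferred: weight = 19.7/369.7 = 0.0533; cost = 5.0133%.
Term loan: weight = 129/369.7 = 0.3489; after-tax cost = 7.61% × (1 − 29.9%) = 5.3346%.
WACC = 0.5978 × 7.2000% + 0.0533 × 5.0133% + 0.3489 × 5.3346% = 6.4326%.

6.43%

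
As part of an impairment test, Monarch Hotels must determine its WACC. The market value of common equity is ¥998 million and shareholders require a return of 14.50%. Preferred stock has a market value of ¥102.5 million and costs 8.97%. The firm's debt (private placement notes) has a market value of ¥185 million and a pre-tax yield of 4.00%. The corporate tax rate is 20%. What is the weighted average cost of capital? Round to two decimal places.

Total capital V = 998 + 102.5 + 185 = 1285.5.
Equity: weight = 998/1285.5 = 0.7764; cost = 14.5%.
Preferred: weight = 102.5/1285.5 = 0.0797; cost = 8.97%.
Private placement notes: weight = 185/1285.5 = 0.1439; after-tax cost = 4% × (1 − 20%) = 3.2000%.
WACC = 0.7764 × 14.5000% + 0.0797 × 8.9700% + 0.1439 × 3.2000% = 12.4328%.

12.43%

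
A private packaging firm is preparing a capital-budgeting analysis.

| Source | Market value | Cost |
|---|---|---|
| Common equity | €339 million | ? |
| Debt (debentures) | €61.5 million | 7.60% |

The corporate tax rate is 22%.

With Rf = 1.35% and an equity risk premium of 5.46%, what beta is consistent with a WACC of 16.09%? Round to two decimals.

3.04

Total capital V = 339 + 61.5 = 400.5.
Equity weight = 339/400.5 = 0.8464.
Debentures weight = 61.5/400.5 = 0.1536.
Debt contribution = 0.1536 × 7.6% × (1 − 22%) = 0.9103%.
Required equity contribution = 16.09% − 0.9103% = 15.1797%  ⇒  Re = 17.9335%.
CAPM: 17.9335% = 1.35% + β × 5.46%  ⇒  β = 3.0373.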